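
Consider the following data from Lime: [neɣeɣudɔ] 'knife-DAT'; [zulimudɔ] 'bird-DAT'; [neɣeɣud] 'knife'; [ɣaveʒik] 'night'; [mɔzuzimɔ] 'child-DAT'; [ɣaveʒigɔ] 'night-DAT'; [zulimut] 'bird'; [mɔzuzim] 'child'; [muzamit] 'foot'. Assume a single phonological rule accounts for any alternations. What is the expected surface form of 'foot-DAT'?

[muzamidɔ]

In [zulimudɔ] and [zulimut] the final segment of 'bird' alternates: [d] ~ [t].
The stem 'knife' ([neɣeɣudɔ], [neɣeɣud]) shows [d] unchanged in both environments, so [d] cannot be basic with [t] derived in isolation.
Therefore /t/ is basic and [d] is derived by intervocalic voicing (voiceless stops become voiced between vowels).
The one attested form of 'foot', [muzamit], shows underlying /muzamit/. Applying the same rule between vowels gives [muzamidɔ].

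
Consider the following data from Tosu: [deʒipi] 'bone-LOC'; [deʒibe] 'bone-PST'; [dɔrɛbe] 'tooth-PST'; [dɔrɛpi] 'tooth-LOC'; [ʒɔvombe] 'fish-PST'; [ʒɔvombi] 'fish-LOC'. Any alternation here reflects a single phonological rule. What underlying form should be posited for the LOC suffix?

The LOC morpheme has two allomorphs, [-bi] and [-pi].
By contrast the PST suffix keeps its initial [b] throughout — that segment must be underlying.
So the underlying form is /-pi/, and voiceless stops become voiced after a nasal.

/-pi/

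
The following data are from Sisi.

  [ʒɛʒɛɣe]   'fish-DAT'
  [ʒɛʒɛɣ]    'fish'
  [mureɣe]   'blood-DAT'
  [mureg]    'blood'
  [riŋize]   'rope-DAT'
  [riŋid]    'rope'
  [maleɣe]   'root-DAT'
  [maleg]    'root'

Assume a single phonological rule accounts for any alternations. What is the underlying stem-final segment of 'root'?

The stem for 'root' ends in [ɣ] in [maleɣe] but [g] in [maleg].
If /ɣ/ were underlying and a rule turned it into [g] in isolation, 'fish' would also alternate; but it has [ɣ] in both [ʒɛʒɛɣe] and [ʒɛʒɛɣ].
So /g/ is underlying, and a rule of intervocalic spirantization — voiced stops become fricatives between vowels — gives [ɣ].

/g/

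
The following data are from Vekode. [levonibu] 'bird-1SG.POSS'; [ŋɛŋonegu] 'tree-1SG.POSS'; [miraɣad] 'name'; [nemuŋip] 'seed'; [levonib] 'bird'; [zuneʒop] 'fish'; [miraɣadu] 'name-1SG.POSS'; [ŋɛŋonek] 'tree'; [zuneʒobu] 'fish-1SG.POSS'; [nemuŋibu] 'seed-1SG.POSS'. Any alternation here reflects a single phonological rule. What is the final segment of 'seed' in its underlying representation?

The stem for 'seed' ends in [b] in [nemuŋibu] but [p] in [nemuŋip].
But 'bird' keeps [b] in both environments ([levonibu], [levonib]), so there is no rule changing /b/ to [p] in isolation.
The underlying segment must be /p/; voiceless stops become voiced between vowels, yielding [b] there.

/p/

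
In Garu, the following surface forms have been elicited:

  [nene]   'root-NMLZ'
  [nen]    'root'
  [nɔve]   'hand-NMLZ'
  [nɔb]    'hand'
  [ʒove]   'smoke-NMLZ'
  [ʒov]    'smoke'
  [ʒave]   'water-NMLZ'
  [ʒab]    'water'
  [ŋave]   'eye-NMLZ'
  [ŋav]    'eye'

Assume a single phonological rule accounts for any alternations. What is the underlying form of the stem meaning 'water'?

/ʒab/

The root 'water' surfaces as [ʒave] and [ʒab], with a stem-final [v] ~ [b] alternation.
But 'smoke' keeps [v] in both environments ([ʒove], [ʒov]), so there is no rule changing /v/ to [b] in isolation.
So /b/ is underlying, and a rule of intervocalic spirantization — voiced stops become fricatives between vowels — gives [v].
Hence 'water' is /ʒab/ underlyingly.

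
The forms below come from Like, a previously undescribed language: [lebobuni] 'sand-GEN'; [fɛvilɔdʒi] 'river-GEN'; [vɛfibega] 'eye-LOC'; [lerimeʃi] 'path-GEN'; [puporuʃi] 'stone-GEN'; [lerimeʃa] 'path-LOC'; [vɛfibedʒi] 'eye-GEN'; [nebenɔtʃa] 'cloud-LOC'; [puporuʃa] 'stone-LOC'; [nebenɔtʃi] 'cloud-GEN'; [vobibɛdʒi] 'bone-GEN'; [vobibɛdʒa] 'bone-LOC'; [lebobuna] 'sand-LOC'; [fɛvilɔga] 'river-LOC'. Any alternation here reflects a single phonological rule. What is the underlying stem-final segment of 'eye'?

/g/

'eye' shows [dʒ] ~ [g] at the end of the stem ([vɛfibedʒi] vs [vɛfibega]).
Compare 'bone', with invariant [dʒ] in [vobibɛdʒi] and [vobibɛdʒa]: an analysis with underlying /dʒ/ and a rule producing [g] before the LOC suffix would wrongly predict alternation here too.
So /g/ is underlying, and a rule of palatalization before a front vowel — /g/ becomes palato-alveolar [dʒ] before a front vowel — gives [dʒ].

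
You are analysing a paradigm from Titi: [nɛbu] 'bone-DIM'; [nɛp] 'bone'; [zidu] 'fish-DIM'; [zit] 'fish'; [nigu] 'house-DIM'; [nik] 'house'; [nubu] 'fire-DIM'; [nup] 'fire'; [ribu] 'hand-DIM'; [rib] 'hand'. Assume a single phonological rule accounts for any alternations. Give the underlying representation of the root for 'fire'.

In [nubu] and [nup] the final segment of 'fire' alternates: [b] ~ [p].
Compare 'hand', with invariant [b] in [ribu] and [rib]: an analysis with underlying /b/ and a rule producing [p] in isolation would wrongly predict alternation here too.
The underlying segment must be /p/; voiceless stops become voiced between vowels, yielding [b] there.
So 'fire' = /nup/.

/nup/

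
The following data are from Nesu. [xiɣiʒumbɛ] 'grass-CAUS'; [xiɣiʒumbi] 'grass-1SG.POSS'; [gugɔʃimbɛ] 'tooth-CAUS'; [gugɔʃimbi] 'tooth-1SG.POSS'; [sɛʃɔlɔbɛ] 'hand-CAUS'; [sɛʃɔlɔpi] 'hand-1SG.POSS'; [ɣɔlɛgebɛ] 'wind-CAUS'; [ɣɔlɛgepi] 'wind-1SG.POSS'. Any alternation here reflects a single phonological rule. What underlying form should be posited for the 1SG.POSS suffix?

The 1SG.POSS suffix surfaces as [-bi] and [-pi], depending on the final segment of the stem.
The CAUS suffix, which begins with [b], is invariant after every stem; so [b] is not altered by any rule here.
So the underlying form is /-pi/, and voiceless stops become voiced after a nasal.

/-pi/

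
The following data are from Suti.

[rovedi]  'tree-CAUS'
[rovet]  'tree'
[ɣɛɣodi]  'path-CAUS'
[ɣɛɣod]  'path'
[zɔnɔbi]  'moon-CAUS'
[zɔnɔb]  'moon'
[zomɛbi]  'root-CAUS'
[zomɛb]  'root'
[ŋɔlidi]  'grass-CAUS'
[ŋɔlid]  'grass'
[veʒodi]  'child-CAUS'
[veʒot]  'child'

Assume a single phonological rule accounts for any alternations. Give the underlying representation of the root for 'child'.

/veʒot/

In [veʒodi] and [veʒot] the final segment of 'child' alternates: [d] ~ [t].
The stem 'path' ([ɣɛɣodi], [ɣɛɣod]) shows [d] unchanged in both environments, so [d] cannot be basic with [t] derived in isolation.
The alternation reflects intervocalic voicing: voiceless stops become voiced between vowels. /t/ is underlying.
Hence 'child' is /veʒot/ underlyingly.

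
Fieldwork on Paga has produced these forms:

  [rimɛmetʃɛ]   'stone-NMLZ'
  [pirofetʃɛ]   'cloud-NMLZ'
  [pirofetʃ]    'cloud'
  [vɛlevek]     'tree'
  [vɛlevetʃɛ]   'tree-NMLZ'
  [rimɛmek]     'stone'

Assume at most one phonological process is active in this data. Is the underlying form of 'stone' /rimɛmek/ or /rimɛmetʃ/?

In [rimɛmetʃɛ] and [rimɛmek] the final segment of 'stone' alternates: [tʃ] ~ [k].
If /tʃ/ were underlying and a rule turned it into [k] in isolation, 'cloud' would also alternate; but it has [tʃ] in both [pirofetʃɛ] and [pirofetʃ].
The alternation reflects palatalization before a front vowel: /k/ becomes palato-alveolar [tʃ] before a front vowel. /k/ is underlying.

/rimɛmek/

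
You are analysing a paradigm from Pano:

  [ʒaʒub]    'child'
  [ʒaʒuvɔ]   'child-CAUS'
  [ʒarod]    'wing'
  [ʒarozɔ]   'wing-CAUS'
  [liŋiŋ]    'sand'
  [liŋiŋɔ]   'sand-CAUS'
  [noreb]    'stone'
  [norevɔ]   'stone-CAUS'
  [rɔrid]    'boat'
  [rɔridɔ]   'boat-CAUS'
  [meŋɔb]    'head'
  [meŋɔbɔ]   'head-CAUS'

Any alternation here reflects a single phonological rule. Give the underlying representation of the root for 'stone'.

The root 'stone' surfaces as [noreb] and [norevɔ], with a stem-final [b] ~ [v] alternation.
Compare 'head', with invariant [b] in [meŋɔb] and [meŋɔbɔ]: an analysis with underlying /b/ and a rule producing [v] before the CAUS suffix would wrongly predict alternation here too.
The underlying segment must be /v/; voiced fricatives become stops word-finally, yielding [b] there.

/norev/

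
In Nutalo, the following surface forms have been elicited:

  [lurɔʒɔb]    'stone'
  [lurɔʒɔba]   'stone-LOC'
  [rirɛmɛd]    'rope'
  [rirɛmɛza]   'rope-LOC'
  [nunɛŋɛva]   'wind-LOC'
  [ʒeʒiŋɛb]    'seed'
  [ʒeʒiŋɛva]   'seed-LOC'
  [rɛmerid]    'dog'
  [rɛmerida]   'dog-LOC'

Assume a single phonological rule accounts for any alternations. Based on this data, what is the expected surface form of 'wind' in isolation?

[nunɛŋɛb]

The stem for 'seed' ends in [b] in [ʒeʒiŋɛb] but [v] in [ʒeʒiŋɛva].
But 'stone' keeps [b] in both environments ([lurɔʒɔb], [lurɔʒɔba]), so there is no rule changing /b/ to [v] before the LOC suffix.
The underlying segment must be /v/; voiced fricatives become stops word-finally, yielding [b] there.
The one attested form of 'wind', [nunɛŋɛva], shows underlying /nunɛŋɛv/. Applying the same rule word-finally gives [nunɛŋɛb].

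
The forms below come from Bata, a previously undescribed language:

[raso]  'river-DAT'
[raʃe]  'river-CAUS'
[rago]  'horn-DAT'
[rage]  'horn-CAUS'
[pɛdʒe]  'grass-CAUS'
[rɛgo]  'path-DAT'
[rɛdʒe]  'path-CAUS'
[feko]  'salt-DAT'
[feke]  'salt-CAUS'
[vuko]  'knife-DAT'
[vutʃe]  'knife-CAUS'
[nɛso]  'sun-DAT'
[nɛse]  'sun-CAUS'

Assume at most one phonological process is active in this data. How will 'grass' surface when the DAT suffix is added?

The stem for 'path' ends in [g] in [rɛgo] but [dʒ] in [rɛdʒe].
The stem 'horn' ([rago], [rage]) shows [g] unchanged in both environments, so [g] cannot be basic with [dʒ] derived before the CAUS suffix.
The underlying segment must be /dʒ/; palato-alveolar /tʃ/, /dʒ/ and /ʃ/ become [k], [g] and [s] when no front vowel follows, yielding [g] there.
The one attested form of 'grass', [pɛdʒe], shows underlying /pɛdʒ/. Applying the same rule when no front vowel follows gives [pɛgo].

[pɛgo]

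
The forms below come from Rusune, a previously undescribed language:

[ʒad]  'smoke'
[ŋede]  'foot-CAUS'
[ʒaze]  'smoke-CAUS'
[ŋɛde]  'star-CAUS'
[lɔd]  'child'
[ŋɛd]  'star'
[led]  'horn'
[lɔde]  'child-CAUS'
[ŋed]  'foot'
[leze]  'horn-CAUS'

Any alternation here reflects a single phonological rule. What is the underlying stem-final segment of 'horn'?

/z/

The stem for 'horn' ends in [d] in [led] but [z] in [leze].
If /d/ were underlying and a rule turned it into [z] before the CAUS suffix, 'foot' would also alternate; but it has [d] in both [ŋed] and [ŋede].
Therefore /z/ is basic and [d] is derived by word-final hardening (voiced fricatives become stops word-finally).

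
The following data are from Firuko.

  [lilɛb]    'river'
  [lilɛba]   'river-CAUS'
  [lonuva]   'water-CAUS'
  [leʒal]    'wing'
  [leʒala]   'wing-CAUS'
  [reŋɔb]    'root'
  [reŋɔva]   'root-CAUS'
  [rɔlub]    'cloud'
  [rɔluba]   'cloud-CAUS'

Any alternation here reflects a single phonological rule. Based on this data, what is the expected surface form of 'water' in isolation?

[lonub]

'root' shows [b] ~ [v] at the end of the stem ([reŋɔb] vs [reŋɔva]).
If /b/ were underlying and a rule turned it into [v] before the CAUS suffix, 'river' would also alternate; but it has [b] in both [lilɛb] and [lilɛba].
The underlying segment must be /v/; voiced fricatives become stops word-finally, yielding [b] there.
The one attested form of 'water', [lonuva], shows underlying /lonuv/. Applying the same rule word-finally gives [lonub].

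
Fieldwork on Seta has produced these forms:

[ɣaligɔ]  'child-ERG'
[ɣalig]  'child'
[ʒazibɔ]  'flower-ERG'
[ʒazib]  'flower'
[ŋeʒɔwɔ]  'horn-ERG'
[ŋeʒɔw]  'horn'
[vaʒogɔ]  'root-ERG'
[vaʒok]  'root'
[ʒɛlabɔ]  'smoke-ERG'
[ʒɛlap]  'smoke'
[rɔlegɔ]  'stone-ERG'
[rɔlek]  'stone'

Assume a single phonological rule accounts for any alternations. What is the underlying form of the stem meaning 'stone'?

/rɔlek/

The stem for 'stone' ends in [g] in [rɔlegɔ] but [k] in [rɔlek].
Compare 'child', with invariant [g] in [ɣaligɔ] and [ɣalig]: an analysis with underlying /g/ and a rule producing [k] in isolation would wrongly predict alternation here too.
The alternation reflects intervocalic voicing: voiceless stops become voiced between vowels. /k/ is underlying.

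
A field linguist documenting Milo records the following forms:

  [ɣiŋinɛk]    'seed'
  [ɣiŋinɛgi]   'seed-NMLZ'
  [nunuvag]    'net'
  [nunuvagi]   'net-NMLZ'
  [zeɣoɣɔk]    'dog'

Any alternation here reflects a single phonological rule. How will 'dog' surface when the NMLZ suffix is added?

[zeɣoɣɔgi]

The stem for 'seed' ends in [k] in [ɣiŋinɛk] but [g] in [ɣiŋinɛgi].
If /g/ were underlying and a rule turned it into [k] in isolation, 'net' would also alternate; but it has [g] in both [nunuvag] and [nunuvagi].
The alternation reflects intervocalic voicing: voiceless stops become voiced between vowels. /k/ is underlying.
The one attested form of 'dog', [zeɣoɣɔk], shows underlying /zeɣoɣɔk/. Applying the same rule between vowels gives [zeɣoɣɔgi].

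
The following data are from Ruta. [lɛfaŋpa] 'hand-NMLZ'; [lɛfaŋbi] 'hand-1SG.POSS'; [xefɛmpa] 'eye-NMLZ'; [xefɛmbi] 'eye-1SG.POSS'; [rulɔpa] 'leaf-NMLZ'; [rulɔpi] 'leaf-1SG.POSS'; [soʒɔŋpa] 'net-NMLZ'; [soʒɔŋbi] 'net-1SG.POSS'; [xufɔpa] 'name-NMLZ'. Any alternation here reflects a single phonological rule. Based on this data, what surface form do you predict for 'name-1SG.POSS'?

[xufɔpi]

The 1SG.POSS suffix surfaces as [-bi] and [-pi], depending on the final segment of the stem.
By contrast the NMLZ suffix keeps its initial [p] throughout — that segment must be underlying.
The 1SG.POSS suffix is therefore /-bi/ underlyingly, with post-vocalic devoicing: voiced stops become voiceless after a vowel.
After 'name', which ends in a vowel, the suffix surfaces as [-pi], giving [xufɔpi].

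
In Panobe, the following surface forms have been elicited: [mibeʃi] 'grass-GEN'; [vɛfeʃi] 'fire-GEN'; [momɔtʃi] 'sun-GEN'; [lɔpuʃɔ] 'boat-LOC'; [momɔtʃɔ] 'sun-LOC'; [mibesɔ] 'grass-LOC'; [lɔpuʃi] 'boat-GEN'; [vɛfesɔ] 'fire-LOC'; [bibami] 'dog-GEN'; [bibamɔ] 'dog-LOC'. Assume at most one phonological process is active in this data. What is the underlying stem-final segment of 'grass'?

The root 'grass' surfaces as [mibeʃi] and [mibesɔ], with a stem-final [ʃ] ~ [s] alternation.
If /ʃ/ were underlying and a rule turned it into [s] before the LOC suffix, 'boat' would also alternate; but it has [ʃ] in both [lɔpuʃi] and [lɔpuʃɔ].
The underlying segment must be /s/; /s/ becomes palato-alveolar [ʃ] before a front vowel, yielding [ʃ] there.

/s/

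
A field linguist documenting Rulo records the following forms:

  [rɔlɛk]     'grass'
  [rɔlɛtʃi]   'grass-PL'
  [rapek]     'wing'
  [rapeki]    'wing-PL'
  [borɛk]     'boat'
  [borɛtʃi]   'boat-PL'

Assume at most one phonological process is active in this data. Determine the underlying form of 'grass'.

The stem for 'grass' ends in [k] in [rɔlɛk] but [tʃ] in [rɔlɛtʃi].
If /k/ were underlying and a rule turned it into [tʃ] before the PL suffix, 'wing' would also alternate; but it has [k] in both [rapek] and [rapeki].
The alternation reflects depalatalization: palato-alveolar /tʃ/ becomes [k] when no front vowel follows. /tʃ/ is underlying.

/rɔlɛtʃ/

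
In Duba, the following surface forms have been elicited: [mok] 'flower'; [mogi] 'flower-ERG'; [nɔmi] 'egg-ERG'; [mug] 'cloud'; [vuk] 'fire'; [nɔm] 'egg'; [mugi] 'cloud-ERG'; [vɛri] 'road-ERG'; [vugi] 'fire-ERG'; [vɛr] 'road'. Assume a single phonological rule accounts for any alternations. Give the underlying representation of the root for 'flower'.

The root 'flower' surfaces as [mogi] and [mok], with a stem-final [g] ~ [k] alternation.
If /g/ were underlying and a rule turned it into [k] in isolation, 'cloud' would also alternate; but it has [g] in both [mugi] and [mug].
The underlying segment must be /k/; voiceless stops become voiced between vowels, yielding [g] there.

/mok/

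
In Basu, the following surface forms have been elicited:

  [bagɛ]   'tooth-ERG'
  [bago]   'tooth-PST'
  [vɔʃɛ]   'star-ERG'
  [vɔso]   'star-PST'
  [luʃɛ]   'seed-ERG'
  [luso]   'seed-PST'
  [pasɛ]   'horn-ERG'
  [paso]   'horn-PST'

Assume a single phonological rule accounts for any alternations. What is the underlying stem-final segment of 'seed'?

/ʃ/

'seed' shows [ʃ] ~ [s] at the end of the stem ([luʃɛ] vs [luso]).
Compare 'horn', with invariant [s] in [pasɛ] and [paso]: an analysis with underlying /s/ and a rule producing [ʃ] before the ERG suffix would wrongly predict alternation here too.
The alternation reflects depalatalization: palato-alveolar /ʃ/ becomes [s] when no front vowel follows. /ʃ/ is underlying.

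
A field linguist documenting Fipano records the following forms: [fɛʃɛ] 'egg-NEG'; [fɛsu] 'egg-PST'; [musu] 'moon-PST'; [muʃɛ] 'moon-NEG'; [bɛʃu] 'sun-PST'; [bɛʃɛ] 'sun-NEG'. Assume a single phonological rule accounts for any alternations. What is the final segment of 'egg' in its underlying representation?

The stem for 'egg' ends in [s] in [fɛsu] but [ʃ] in [fɛʃɛ].
But 'sun' keeps [ʃ] in both environments ([bɛʃu], [bɛʃɛ]), so there is no rule changing /ʃ/ to [s] before the PST suffix.
The alternation reflects palatalization before a front vowel: /s/ becomes palato-alveolar [ʃ] before a front vowel. /s/ is underlying.

/s/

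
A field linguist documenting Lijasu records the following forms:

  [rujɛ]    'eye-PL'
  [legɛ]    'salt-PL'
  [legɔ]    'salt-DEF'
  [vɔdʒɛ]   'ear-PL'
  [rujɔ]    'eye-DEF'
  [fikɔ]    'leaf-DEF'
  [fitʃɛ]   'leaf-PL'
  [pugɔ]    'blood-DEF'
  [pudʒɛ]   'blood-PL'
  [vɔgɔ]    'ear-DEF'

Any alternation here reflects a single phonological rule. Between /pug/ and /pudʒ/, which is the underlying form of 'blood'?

In [pugɔ] and [pudʒɛ] the final segment of 'blood' alternates: [g] ~ [dʒ].
Compare 'salt', with invariant [g] in [legɔ] and [legɛ]: an analysis with underlying /g/ and a rule producing [dʒ] before the PL suffix would wrongly predict alternation here too.
Therefore /dʒ/ is basic and [g] is derived by depalatalization (palato-alveolar /tʃ/ and /dʒ/ become [k] and [g] when no front vowel follows).

/pudʒ/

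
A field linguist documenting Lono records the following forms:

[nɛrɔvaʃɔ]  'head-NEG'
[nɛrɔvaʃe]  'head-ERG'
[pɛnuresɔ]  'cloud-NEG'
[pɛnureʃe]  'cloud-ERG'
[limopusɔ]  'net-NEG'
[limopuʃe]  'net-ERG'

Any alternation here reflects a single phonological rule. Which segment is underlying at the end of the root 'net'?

/s/

'net' shows [s] ~ [ʃ] at the end of the stem ([limopusɔ] vs [limopuʃe]).
The stem 'head' ([nɛrɔvaʃɔ], [nɛrɔvaʃe]) shows [ʃ] unchanged in both environments, so [ʃ] cannot be basic with [s] derived before the NEG suffix.
The underlying segment must be /s/; /s/ becomes palato-alveolar [ʃ] before a front vowel, yielding [ʃ] there.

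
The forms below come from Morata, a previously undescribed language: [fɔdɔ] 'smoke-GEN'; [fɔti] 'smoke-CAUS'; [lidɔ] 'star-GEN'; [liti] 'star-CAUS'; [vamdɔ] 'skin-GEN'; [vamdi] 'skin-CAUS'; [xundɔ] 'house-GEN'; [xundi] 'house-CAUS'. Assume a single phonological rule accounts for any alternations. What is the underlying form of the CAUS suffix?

The CAUS morpheme has two allomorphs, [-di] and [-ti].
The GEN suffix, which begins with [d], is invariant after every stem; so [d] is not altered by any rule here.
The CAUS suffix is therefore /-ti/ underlyingly, with post-nasal voicing: voiceless stops become voiced after a nasal.

/-ti/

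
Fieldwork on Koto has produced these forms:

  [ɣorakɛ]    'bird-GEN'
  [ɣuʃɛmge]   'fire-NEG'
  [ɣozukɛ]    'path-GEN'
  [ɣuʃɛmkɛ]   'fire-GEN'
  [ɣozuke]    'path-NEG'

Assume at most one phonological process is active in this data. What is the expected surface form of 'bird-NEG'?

[ɣorake]

The NEG morpheme has two allomorphs, [-ge] and [-ke].
By contrast the GEN suffix keeps its initial [k] throughout — that segment must be underlying.
The NEG suffix is therefore /-ge/ underlyingly, with post-vocalic devoicing: voiced stops become voiceless after a vowel.
After 'bird', which ends in a vowel, the suffix surfaces as [-ke], giving [ɣorake].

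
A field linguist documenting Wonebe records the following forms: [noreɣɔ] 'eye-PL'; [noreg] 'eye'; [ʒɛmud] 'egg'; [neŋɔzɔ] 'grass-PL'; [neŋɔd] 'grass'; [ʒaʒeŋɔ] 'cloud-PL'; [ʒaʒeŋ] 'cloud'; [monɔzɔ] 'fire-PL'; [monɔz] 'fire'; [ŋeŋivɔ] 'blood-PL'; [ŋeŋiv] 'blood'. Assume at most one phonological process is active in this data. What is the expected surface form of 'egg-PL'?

The stem for 'grass' ends in [z] in [neŋɔzɔ] but [d] in [neŋɔd].
But 'fire' keeps [z] in both environments ([monɔzɔ], [monɔz]), so there is no rule changing /z/ to [d] in isolation.
The alternation reflects intervocalic spirantization: voiced stops become fricatives between vowels. /d/ is underlying.
From [ʒɛmud] the stem 'egg' is /ʒɛmud/; between vowels this yields [ʒɛmuzɔ].

[ʒɛmuzɔ]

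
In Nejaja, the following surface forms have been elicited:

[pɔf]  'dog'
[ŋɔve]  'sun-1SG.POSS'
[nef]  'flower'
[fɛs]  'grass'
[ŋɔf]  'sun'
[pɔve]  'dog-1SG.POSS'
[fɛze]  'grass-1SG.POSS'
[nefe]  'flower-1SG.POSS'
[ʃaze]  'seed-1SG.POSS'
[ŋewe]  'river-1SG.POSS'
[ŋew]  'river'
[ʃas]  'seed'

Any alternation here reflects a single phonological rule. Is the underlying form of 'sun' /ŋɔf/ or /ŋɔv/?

'sun' shows [v] ~ [f] at the end of the stem ([ŋɔve] vs [ŋɔf]).
Compare 'flower', with invariant [f] in [nefe] and [nef]: an analysis with underlying /f/ and a rule producing [v] before the 1SG.POSS suffix would wrongly predict alternation here too.
So /v/ is underlying, and a rule of word-final obstruent devoicing — voiced obstruents become voiceless word-finally — gives [f].

/ŋɔv/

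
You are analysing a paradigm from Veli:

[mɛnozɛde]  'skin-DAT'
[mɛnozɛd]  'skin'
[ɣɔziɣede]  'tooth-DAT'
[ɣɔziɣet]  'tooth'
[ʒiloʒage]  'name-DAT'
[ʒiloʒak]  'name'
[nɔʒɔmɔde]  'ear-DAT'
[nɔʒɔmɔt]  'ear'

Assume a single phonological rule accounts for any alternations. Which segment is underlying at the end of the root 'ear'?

The stem for 'ear' ends in [d] in [nɔʒɔmɔde] but [t] in [nɔʒɔmɔt].
The stem 'skin' ([mɛnozɛde], [mɛnozɛd]) shows [d] unchanged in both environments, so [d] cannot be basic with [t] derived in isolation.
The alternation reflects intervocalic voicing: voiceless stops become voiced between vowels. /t/ is underlying.

/t/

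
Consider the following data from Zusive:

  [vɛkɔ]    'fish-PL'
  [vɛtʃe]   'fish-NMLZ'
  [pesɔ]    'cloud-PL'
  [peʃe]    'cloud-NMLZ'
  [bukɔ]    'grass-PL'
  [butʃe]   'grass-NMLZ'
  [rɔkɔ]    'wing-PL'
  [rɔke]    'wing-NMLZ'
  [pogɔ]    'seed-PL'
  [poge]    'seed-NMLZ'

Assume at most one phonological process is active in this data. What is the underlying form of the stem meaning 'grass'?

/butʃ/

In [bukɔ] and [butʃe] the final segment of 'grass' alternates: [k] ~ [tʃ].
If /k/ were underlying and a rule turned it into [tʃ] before the NMLZ suffix, 'wing' would also alternate; but it has [k] in both [rɔkɔ] and [rɔke].
The underlying segment must be /tʃ/; palato-alveolar /tʃ/ and /ʃ/ become [k] and [s] when no front vowel follows, yielding [k] there.
Hence 'grass' is /butʃ/ underlyingly.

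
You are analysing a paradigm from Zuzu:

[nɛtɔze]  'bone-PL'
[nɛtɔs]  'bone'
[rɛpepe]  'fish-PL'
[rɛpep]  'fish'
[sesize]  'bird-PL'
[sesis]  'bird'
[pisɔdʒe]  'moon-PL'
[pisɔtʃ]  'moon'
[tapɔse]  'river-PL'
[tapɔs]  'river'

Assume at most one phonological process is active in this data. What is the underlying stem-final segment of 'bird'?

The stem for 'bird' ends in [z] in [sesize] but [s] in [sesis].
The stem 'river' ([tapɔse], [tapɔs]) shows [s] unchanged in both environments, so [s] cannot be basic with [z] derived before the PL suffix.
So /z/ is underlying, and a rule of word-final obstruent devoicing — voiced obstruents become voiceless word-finally — gives [s].

/z/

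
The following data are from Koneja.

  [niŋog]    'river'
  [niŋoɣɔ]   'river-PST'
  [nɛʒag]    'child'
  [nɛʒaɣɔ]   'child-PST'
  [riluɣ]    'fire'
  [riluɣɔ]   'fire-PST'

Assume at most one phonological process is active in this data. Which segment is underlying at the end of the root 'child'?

The root 'child' surfaces as [nɛʒag] and [nɛʒaɣɔ], with a stem-final [g] ~ [ɣ] alternation.
But 'fire' keeps [ɣ] in both environments ([riluɣ], [riluɣɔ]), so there is no rule changing /ɣ/ to [g] in isolation.
The alternation reflects intervocalic spirantization: voiced stops become fricatives between vowels. /g/ is underlying.

/g/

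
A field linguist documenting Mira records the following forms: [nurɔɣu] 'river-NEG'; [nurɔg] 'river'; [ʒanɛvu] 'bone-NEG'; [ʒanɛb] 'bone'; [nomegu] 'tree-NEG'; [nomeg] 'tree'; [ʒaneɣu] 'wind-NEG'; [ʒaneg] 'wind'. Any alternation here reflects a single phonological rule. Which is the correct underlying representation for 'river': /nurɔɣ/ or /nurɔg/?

In [nurɔɣu] and [nurɔg] the final segment of 'river' alternates: [ɣ] ~ [g].
Compare 'tree', with invariant [g] in [nomegu] and [nomeg]: an analysis with underlying /g/ and a rule producing [ɣ] before the NEG suffix would wrongly predict alternation here too.
The underlying segment must be /ɣ/; voiced fricatives become stops word-finally, yielding [g] there.

/nurɔɣ/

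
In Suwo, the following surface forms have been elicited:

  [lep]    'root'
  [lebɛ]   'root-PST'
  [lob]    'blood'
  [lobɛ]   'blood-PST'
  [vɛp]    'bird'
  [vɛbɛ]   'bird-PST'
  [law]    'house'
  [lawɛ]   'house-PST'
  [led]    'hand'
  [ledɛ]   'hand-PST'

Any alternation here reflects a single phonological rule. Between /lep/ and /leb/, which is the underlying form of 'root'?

The root 'root' surfaces as [lep] and [lebɛ], with a stem-final [p] ~ [b] alternation.
But 'blood' keeps [b] in both environments ([lob], [lobɛ]), so there is no rule changing /b/ to [p] in isolation.
Therefore /p/ is basic and [b] is derived by intervocalic voicing (voiceless stops become voiced between vowels).

/lep/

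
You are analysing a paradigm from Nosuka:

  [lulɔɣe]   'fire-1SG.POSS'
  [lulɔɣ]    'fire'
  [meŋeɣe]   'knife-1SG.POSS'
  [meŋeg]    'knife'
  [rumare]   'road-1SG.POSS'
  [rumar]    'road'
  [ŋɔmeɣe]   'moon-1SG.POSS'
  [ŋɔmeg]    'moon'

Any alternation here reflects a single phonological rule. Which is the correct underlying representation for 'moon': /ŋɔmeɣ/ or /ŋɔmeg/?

/ŋɔmeg/

'moon' shows [ɣ] ~ [g] at the end of the stem ([ŋɔmeɣe] vs [ŋɔmeg]).
If /ɣ/ were underlying and a rule turned it into [g] in isolation, 'fire' would also alternate; but it has [ɣ] in both [lulɔɣe] and [lulɔɣ].
The underlying segment must be /g/; voiced stops become fricatives between vowels, yielding [ɣ] there.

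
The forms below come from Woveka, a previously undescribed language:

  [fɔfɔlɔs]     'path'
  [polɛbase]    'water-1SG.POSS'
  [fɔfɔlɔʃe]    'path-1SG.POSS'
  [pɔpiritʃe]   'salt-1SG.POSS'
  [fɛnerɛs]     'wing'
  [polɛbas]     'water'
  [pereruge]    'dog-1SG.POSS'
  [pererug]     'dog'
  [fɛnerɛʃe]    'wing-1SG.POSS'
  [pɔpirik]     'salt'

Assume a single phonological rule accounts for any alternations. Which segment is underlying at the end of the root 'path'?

/ʃ/

'path' shows [s] ~ [ʃ] at the end of the stem ([fɔfɔlɔs] vs [fɔfɔlɔʃe]).
Compare 'water', with invariant [s] in [polɛbas] and [polɛbase]: an analysis with underlying /s/ and a rule producing [ʃ] before the 1SG.POSS suffix would wrongly predict alternation here too.
So /ʃ/ is underlying, and a rule of depalatalization — palato-alveolar /tʃ/ and /ʃ/ become [k] and [s] when no front vowel follows — gives [s].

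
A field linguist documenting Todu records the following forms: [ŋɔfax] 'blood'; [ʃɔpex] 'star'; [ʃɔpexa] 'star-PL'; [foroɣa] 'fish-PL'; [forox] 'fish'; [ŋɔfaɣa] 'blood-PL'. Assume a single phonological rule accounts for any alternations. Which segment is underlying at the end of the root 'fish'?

'fish' shows [x] ~ [ɣ] at the end of the stem ([forox] vs [foroɣa]).
If /x/ were underlying and a rule turned it into [ɣ] before the PL suffix, 'star' would also alternate; but it has [x] in both [ʃɔpex] and [ʃɔpexa].
The alternation reflects word-final obstruent devoicing: voiced obstruents become voiceless word-finally. /ɣ/ is underlying.

/ɣ/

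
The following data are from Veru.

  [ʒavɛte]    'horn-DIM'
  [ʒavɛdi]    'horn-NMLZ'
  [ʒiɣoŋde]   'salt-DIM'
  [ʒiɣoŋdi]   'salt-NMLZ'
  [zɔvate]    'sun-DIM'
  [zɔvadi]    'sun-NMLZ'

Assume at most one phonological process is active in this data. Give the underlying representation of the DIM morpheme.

The DIM suffix surfaces as [-de] and [-te], depending on the final segment of the stem.
By contrast the NMLZ suffix keeps its initial [d] throughout — that segment must be underlying.
So the underlying form is /-te/, and voiceless stops become voiced after a nasal.

/-te/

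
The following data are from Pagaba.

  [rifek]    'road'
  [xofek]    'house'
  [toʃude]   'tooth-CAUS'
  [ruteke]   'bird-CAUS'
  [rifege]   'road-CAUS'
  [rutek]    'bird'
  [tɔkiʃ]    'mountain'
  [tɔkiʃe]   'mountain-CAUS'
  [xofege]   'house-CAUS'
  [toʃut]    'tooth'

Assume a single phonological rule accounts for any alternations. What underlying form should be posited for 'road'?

'road' shows [k] ~ [g] at the end of the stem ([rifek] vs [rifege]).
If /k/ were underlying and a rule turned it into [g] before the CAUS suffix, 'bird' would also alternate; but it has [k] in both [rutek] and [ruteke].
The alternation reflects word-final obstruent devoicing: voiced obstruents become voiceless word-finally. /g/ is underlying.

/rifeg/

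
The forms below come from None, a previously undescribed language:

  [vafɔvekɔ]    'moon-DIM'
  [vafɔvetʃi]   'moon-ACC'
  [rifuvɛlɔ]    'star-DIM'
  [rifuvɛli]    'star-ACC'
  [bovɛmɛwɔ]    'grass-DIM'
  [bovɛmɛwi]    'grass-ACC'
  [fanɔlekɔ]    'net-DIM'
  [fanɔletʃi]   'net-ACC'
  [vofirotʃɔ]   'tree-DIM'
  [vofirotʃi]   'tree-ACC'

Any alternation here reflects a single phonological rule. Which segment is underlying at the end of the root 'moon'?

/k/

In [vafɔvekɔ] and [vafɔvetʃi] the final segment of 'moon' alternates: [k] ~ [tʃ].
The stem 'tree' ([vofirotʃɔ], [vofirotʃi]) shows [tʃ] unchanged in both environments, so [tʃ] cannot be basic with [k] derived before the DIM suffix.
The underlying segment must be /k/; /k/ becomes palato-alveolar [tʃ] before a front vowel, yielding [tʃ] there.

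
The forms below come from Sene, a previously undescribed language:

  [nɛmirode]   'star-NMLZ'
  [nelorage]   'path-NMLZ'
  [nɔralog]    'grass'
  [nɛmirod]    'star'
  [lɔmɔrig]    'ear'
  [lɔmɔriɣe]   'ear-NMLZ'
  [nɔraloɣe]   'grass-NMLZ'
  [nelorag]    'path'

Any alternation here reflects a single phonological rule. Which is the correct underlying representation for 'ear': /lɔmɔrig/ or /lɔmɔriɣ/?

The stem for 'ear' ends in [g] in [lɔmɔrig] but [ɣ] in [lɔmɔriɣe].
Compare 'path', with invariant [g] in [nelorag] and [nelorage]: an analysis with underlying /g/ and a rule producing [ɣ] before the NMLZ suffix would wrongly predict alternation here too.
The alternation reflects word-final hardening: voiced fricatives become stops word-finally. /ɣ/ is underlying.

/lɔmɔriɣ/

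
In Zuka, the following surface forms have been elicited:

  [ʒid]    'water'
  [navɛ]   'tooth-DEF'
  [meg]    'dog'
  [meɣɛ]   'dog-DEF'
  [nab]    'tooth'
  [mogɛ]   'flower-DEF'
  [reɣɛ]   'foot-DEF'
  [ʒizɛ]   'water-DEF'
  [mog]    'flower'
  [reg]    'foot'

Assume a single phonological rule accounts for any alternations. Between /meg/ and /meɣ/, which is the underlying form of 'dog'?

The stem for 'dog' ends in [ɣ] in [meɣɛ] but [g] in [meg].
Compare 'flower', with invariant [g] in [mogɛ] and [mog]: an analysis with underlying /g/ and a rule producing [ɣ] before the DEF suffix would wrongly predict alternation here too.
The alternation reflects word-final hardening: voiced fricatives become stops word-finally. /ɣ/ is underlying.

/meɣ/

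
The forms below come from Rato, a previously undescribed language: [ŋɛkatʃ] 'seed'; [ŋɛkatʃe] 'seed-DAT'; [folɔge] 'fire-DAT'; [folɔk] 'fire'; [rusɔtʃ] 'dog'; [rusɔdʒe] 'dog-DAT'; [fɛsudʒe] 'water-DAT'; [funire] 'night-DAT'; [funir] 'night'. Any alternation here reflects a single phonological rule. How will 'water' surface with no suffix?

[fɛsutʃ]

The root 'dog' surfaces as [rusɔdʒe] and [rusɔtʃ], with a stem-final [dʒ] ~ [tʃ] alternation.
But 'seed' keeps [tʃ] in both environments ([ŋɛkatʃe], [ŋɛkatʃ]), so there is no rule changing /tʃ/ to [dʒ] before the DAT suffix.
The underlying segment must be /dʒ/; voiced obstruents become voiceless word-finally, yielding [tʃ] there.
The one attested form of 'water', [fɛsudʒe], shows underlying /fɛsudʒ/. Applying the same rule word-finally gives [fɛsutʃ].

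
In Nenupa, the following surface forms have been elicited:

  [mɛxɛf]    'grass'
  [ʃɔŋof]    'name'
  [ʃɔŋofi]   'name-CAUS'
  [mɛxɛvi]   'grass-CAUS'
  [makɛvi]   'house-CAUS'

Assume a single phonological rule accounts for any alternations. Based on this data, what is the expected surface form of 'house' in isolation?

'grass' shows [v] ~ [f] at the end of the stem ([mɛxɛvi] vs [mɛxɛf]).
The stem 'name' ([ʃɔŋofi], [ʃɔŋof]) shows [f] unchanged in both environments, so [f] cannot be basic with [v] derived before the CAUS suffix.
Therefore /v/ is basic and [f] is derived by word-final obstruent devoicing (voiced obstruents become voiceless word-finally).
The one attested form of 'house', [makɛvi], shows underlying /makɛv/. Applying the same rule word-finally gives [makɛf].

[makɛf]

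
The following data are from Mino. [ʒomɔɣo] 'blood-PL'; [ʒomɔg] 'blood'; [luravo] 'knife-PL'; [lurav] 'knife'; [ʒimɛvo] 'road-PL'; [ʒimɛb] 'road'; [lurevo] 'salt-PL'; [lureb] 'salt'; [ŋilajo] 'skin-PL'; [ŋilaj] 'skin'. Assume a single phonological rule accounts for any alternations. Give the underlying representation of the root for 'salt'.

/lureb/

'salt' shows [v] ~ [b] at the end of the stem ([lurevo] vs [lureb]).
The stem 'knife' ([luravo], [lurav]) shows [v] unchanged in both environments, so [v] cannot be basic with [b] derived in isolation.
The alternation reflects intervocalic spirantization: voiced stops become fricatives between vowels. /b/ is underlying.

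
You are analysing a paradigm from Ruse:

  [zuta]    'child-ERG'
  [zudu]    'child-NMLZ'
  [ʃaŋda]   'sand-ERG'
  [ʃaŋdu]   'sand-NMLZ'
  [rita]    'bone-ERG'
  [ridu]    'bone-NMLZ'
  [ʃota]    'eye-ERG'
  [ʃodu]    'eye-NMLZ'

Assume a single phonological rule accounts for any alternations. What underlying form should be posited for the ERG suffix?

/-ta/

The ERG suffix surfaces as [-da] and [-ta], depending on the final segment of the stem.
By contrast the NMLZ suffix keeps its initial [d] throughout — that segment must be underlying.
The ERG suffix is therefore /-ta/ underlyingly, with post-nasal voicing: voiceless stops become voiced after a nasal.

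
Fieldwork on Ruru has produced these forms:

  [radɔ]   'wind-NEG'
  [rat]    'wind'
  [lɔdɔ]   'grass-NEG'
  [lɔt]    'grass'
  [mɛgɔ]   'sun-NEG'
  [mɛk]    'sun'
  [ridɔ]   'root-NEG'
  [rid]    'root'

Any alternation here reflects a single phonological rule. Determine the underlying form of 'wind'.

/rat/

The root 'wind' surfaces as [radɔ] and [rat], with a stem-final [d] ~ [t] alternation.
The stem 'root' ([ridɔ], [rid]) shows [d] unchanged in both environments, so [d] cannot be basic with [t] derived in isolation.
The underlying segment must be /t/; voiceless stops become voiced between vowels, yielding [d] there.
The underlying form of 'wind' is therefore /rat/.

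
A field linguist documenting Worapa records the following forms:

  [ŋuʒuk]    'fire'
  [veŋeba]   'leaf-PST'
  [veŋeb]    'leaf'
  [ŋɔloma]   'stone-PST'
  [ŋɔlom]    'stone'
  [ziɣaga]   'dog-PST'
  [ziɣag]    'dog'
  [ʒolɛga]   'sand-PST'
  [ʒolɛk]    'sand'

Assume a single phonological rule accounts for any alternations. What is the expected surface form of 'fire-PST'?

The root 'sand' surfaces as [ʒolɛga] and [ʒolɛk], with a stem-final [g] ~ [k] alternation.
The stem 'dog' ([ziɣaga], [ziɣag]) shows [g] unchanged in both environments, so [g] cannot be basic with [k] derived in isolation.
So /k/ is underlying, and a rule of intervocalic voicing — voiceless stops become voiced between vowels — gives [g].
From [ŋuʒuk] the stem 'fire' is /ŋuʒuk/; between vowels this yields [ŋuʒuga].

[ŋuʒuga]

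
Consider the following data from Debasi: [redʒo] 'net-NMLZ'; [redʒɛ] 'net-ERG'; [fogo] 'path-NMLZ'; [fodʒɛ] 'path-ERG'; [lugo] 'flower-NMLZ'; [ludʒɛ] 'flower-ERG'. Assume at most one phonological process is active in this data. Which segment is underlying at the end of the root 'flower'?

/g/

In [lugo] and [ludʒɛ] the final segment of 'flower' alternates: [g] ~ [dʒ].
If /dʒ/ were underlying and a rule turned it into [g] before the NMLZ suffix, 'net' would also alternate; but it has [dʒ] in both [redʒo] and [redʒɛ].
Therefore /g/ is basic and [dʒ] is derived by palatalization before a front vowel (/g/ becomes palato-alveolar [dʒ] before a front vowel).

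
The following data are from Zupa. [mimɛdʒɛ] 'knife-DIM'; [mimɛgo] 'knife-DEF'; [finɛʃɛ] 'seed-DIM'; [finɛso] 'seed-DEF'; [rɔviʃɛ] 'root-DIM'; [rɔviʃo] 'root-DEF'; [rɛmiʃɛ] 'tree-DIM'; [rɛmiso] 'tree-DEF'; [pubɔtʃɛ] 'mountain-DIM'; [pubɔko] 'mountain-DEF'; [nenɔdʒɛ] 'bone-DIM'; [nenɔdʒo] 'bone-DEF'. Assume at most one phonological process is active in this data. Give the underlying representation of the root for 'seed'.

'seed' shows [ʃ] ~ [s] at the end of the stem ([finɛʃɛ] vs [finɛso]).
If /ʃ/ were underlying and a rule turned it into [s] before the DEF suffix, 'root' would also alternate; but it has [ʃ] in both [rɔviʃɛ] and [rɔviʃo].
Therefore /s/ is basic and [ʃ] is derived by palatalization before a front vowel (/k/, /g/ and /s/ become palato-alveolar [tʃ], [dʒ] and [ʃ] before a front vowel).

/finɛs/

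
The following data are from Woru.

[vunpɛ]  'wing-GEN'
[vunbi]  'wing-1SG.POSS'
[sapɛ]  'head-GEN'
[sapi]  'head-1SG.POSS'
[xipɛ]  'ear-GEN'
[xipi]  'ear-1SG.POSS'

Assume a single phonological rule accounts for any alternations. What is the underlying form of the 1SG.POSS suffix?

The 1SG.POSS suffix surfaces as [-bi] and [-pi], depending on the final segment of the stem.
The GEN suffix, which begins with [p], is invariant after every stem; so [p] is not altered by any rule here.
The 1SG.POSS suffix is therefore /-bi/ underlyingly, with post-vocalic devoicing: voiced stops become voiceless after a vowel.

/-bi/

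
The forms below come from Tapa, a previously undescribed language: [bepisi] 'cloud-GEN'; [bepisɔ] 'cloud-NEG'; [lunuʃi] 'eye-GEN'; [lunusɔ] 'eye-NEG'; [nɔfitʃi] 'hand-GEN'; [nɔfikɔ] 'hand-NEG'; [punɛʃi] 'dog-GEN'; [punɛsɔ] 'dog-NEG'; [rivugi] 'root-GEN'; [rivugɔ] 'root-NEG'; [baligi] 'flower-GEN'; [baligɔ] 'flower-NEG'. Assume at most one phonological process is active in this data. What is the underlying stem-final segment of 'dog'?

The root 'dog' surfaces as [punɛʃi] and [punɛsɔ], with a stem-final [ʃ] ~ [s] alternation.
The stem 'cloud' ([bepisi], [bepisɔ]) shows [s] unchanged in both environments, so [s] cannot be basic with [ʃ] derived before the GEN suffix.
The underlying segment must be /ʃ/; palato-alveolar /tʃ/ and /ʃ/ become [k] and [s] when no front vowel follows, yielding [s] there.

/ʃ/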